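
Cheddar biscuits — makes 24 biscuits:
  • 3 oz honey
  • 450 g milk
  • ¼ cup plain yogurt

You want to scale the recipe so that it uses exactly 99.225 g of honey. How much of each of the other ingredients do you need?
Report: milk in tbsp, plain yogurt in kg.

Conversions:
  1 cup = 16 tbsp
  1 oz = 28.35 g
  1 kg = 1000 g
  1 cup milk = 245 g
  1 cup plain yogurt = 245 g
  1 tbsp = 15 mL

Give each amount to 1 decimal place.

The original recipe has 85.05 g of honey, so the scaling factor is 99.225 ÷ 85.05 = 7/6.
milk: 450 g × 7/6 ÷ 245 g/cup × 16 tbsp/cup ≈ 34.3 tbsp
plain yogurt: 0.25 cup × 7/6 × 245 g/cup ÷ 1000 g/kg ≈ 0.1 kg

milk: 34.3 tbsp; plain yogurt: 0.1 kg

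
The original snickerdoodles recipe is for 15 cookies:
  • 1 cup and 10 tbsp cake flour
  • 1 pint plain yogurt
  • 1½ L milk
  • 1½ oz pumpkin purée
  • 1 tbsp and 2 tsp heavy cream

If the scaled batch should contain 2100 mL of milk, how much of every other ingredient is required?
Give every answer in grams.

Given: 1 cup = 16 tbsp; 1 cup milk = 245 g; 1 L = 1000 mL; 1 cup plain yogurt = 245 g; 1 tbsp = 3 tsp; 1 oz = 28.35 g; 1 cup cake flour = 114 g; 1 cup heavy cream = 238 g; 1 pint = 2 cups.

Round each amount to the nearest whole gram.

cake flour: 259 g; plain yogurt: 686 g; pumpkin purée: 60 g; heavy cream: 35 g

The original recipe has 1500 mL of milk, so the scaling factor is 2100 ÷ 1500 = 7/5 = 1.4.
cake flour: (1 cup + 10 tbsp = 1.625 cup) × 7/5 × 114 g/cup ≈ 259 g
plain yogurt: 1 pint × 7/5 × 2 cup/pint × 245 g/cup = 686 g
pumpkin purée: 1.5 oz × 7/5 × 28.35 g/oz ≈ 60 g
heavy cream: (1 tbsp + 2 tsp = 5/3 tbsp) × 7/5 ÷ 16 tbsp/cup × 238 g/cup ≈ 35 g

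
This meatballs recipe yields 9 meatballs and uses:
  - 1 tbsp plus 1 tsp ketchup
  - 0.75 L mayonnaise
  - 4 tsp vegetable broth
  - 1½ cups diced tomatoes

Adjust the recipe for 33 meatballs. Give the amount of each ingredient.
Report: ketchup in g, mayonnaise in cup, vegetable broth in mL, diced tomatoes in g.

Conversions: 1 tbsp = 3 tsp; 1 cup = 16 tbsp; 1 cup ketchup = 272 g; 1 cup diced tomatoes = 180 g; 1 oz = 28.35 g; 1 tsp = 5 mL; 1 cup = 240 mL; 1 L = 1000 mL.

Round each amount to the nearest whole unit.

Scaling factor: 33/9 = 11/3.
ketchup: (1 tbsp + 1 tsp = 4/3 tbsp) × 11/3 ÷ 16 tbsp/cup × 272 g/cup ≈ 83 g
mayonnaise: 0.75 L × 11/3 × 1000 mL/L ÷ 240 mL/cup ≈ 11 cup
vegetable broth: 4 tsp × 11/3 × 5 mL/tsp ≈ 73 mL
diced tomatoes: 1.5 cup × 11/3 × 180 g/cup = 990 g

ketchup: 83 g; mayonnaise: 11 cup; vegetable broth: 73 mL; diced tomatoes: 990 g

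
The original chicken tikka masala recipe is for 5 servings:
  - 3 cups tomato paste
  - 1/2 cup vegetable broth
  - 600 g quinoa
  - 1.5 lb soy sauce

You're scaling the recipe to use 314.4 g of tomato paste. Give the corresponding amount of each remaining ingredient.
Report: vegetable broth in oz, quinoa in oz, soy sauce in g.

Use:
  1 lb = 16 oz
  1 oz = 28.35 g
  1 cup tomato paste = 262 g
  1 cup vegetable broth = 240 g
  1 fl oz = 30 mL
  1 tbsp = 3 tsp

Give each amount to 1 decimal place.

vegetable broth: 1.7 oz; quinoa: 8.5 oz; soy sauce: 272.2 g

The original recipe has 786 g of tomato paste, so the scaling factor is 314.4 ÷ 786 = 2/5 = 0.4.
vegetable broth: 0.5 cup × 2/5 × 240 g/cup ÷ 28.35 g/oz ≈ 1.7 oz
quinoa: 600 g × 2/5 ÷ 28.35 g/oz ≈ 8.5 oz
soy sauce: 1.5 lb × 2/5 × 16 oz/lb × 28.35 g/oz ≈ 272.2 g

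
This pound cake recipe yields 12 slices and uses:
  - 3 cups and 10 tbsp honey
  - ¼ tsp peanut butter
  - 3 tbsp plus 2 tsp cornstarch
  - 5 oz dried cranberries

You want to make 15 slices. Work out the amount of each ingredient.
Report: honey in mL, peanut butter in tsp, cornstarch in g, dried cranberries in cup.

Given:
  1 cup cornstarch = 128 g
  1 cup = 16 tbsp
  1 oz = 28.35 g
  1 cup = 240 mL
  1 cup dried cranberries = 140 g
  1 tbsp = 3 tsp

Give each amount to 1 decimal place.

Scaling factor: 15/12 = 5/4 = 1.25.
honey: (3 cup + 10 tbsp = 3.625 cup) × 5/4 × 240 mL/cup = 1087.5 mL
peanut butter: 0.25 tsp × 5/4 ≈ 0.3 tsp
cornstarch: (3 tbsp + 2 tsp = 11/3 tbsp) × 5/4 ÷ 16 tbsp/cup × 128 g/cup ≈ 36.7 g
dried cranberries: 5 oz × 5/4 × 28.35 g/oz ÷ 140 g/cup ≈ 1.3 cup

honey: 1087.5 mL; peanut butter: 0.3 tsp; cornstarch: 36.7 g; dried cranberries: 1.3 cup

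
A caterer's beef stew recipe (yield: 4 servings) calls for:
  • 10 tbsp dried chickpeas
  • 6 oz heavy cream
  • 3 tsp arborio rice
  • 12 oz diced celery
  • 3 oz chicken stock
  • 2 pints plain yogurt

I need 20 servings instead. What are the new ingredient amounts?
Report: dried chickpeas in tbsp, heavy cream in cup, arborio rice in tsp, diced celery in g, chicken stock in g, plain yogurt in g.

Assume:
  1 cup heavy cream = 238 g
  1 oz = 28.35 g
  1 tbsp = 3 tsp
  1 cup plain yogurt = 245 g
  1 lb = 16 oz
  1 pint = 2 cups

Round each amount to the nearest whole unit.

Scaling factor: 20/4 = 5.
dried chickpeas: 10 tbsp × 5 = 50 tbsp
heavy cream: 6 oz × 5 × 28.35 g/oz ÷ 238 g/cup ≈ 4 cup
arborio rice: 3 tsp × 5 = 15 tsp
diced celery: 12 oz × 5 × 28.35 g/oz = 1701 g
chicken stock: 3 oz × 5 × 28.35 g/oz ≈ 425 g
plain yogurt: 2 pint × 5 × 2 cup/pint × 245 g/cup = 4900 g

dried chickpeas: 50 tbsp; heavy cream: 4 cup; arborio rice: 15 tsp; diced celery: 1701 g; chicken stock: 425 g; plain yogurt: 4900 g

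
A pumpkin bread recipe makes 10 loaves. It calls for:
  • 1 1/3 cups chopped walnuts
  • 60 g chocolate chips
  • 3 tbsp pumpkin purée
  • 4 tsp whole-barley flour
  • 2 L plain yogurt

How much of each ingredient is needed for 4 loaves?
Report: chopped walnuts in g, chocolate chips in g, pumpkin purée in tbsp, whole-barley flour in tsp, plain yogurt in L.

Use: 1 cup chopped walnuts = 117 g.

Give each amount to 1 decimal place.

chopped walnuts: 62.4 g; chocolate chips: 24.0 g; pumpkin purée: 1.2 tbsp; whole-barley flour: 1.6 tsp; plain yogurt: 0.8 L

Scaling factor: 4/10 = 2/5 = 0.4.
chopped walnuts: 4/3 cup × 2/5 × 117 g/cup = 62.4 g
chocolate chips: 60 g × 2/5 = 24.0 g
pumpkin purée: 3 tbsp × 2/5 = 1.2 tbsp
whole-barley flour: 4 tsp × 2/5 = 1.6 tsp
plain yogurt: 2 L × 2/5 = 0.8 L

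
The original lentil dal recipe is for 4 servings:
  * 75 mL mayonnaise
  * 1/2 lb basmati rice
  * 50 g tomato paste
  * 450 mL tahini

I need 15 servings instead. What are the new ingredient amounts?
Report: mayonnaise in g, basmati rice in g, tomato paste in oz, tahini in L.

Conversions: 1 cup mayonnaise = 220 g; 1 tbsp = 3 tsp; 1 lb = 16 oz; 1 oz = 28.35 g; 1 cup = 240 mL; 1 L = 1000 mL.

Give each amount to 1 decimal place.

mayonnaise: 257.8 g; basmati rice: 850.5 g; tomato paste: 6.6 oz; tahini: 1.7 L

Scaling factor: 15/4 = 3.75.
mayonnaise: 75 mL × 15/4 ÷ 240 mL/cup × 220 g/cup ≈ 257.8 g
basmati rice: 0.5 lb × 15/4 × 16 oz/lb × 28.35 g/oz = 850.5 g
tomato paste: 50 g × 15/4 ÷ 28.35 g/oz ≈ 6.6 oz
tahini: 450 mL × 15/4 ÷ 1000 mL/L ≈ 1.7 L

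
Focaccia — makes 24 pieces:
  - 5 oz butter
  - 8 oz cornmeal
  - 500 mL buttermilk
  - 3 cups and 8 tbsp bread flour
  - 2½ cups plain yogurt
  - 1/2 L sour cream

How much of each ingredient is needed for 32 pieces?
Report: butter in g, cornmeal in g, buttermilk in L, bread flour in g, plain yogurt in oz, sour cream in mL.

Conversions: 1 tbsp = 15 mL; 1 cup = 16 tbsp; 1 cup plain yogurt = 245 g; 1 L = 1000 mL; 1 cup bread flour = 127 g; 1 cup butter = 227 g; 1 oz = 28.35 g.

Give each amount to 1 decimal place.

Scaling factor: 32/24 = 4/3.
butter: 5 oz × 4/3 × 28.35 g/oz = 189.0 g
cornmeal: 8 oz × 4/3 × 28.35 g/oz = 302.4 g
buttermilk: 500 mL × 4/3 ÷ 1000 mL/L ≈ 0.7 L
bread flour: (3 cup + 8 tbsp = 3.5 cup) × 4/3 × 127 g/cup ≈ 592.7 g
plain yogurt: 2.5 cup × 4/3 × 245 g/cup ÷ 28.35 g/oz ≈ 28.8 oz
sour cream: 0.5 L × 4/3 × 1000 mL/L ≈ 666.7 mL

butter: 189.0 g; cornmeal: 302.4 g; buttermilk: 0.7 L; bread flour: 592.7 g; plain yogurt: 28.8 oz; sour cream: 666.7 mL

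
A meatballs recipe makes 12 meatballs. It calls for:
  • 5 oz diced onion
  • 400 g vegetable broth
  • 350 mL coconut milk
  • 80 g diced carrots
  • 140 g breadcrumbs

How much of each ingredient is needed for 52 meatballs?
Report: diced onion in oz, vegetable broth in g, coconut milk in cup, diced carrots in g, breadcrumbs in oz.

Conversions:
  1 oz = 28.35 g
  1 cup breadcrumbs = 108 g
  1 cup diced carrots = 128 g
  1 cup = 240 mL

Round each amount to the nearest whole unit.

diced onion: 22 oz; vegetable broth: 1733 g; coconut milk: 6 cup; diced carrots: 347 g; breadcrumbs: 21 oz

Scaling factor: 52/12 = 13/3.
diced onion: 5 oz × 13/3 ≈ 22 oz
vegetable broth: 400 g × 13/3 ≈ 1733 g
coconut milk: 350 mL × 13/3 ÷ 240 mL/cup ≈ 6 cup
diced carrots: 80 g × 13/3 ≈ 347 g
breadcrumbs: 140 g × 13/3 ÷ 28.35 g/oz ≈ 21 oz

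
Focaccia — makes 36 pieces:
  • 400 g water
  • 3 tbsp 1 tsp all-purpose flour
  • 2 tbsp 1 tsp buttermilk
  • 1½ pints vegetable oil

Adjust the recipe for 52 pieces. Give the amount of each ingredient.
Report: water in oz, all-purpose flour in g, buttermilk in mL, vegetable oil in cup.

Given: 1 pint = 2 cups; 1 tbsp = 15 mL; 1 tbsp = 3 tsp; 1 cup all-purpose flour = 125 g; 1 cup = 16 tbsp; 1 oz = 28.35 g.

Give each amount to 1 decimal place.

water: 20.4 oz; all-purpose flour: 37.6 g; buttermilk: 50.6 mL; vegetable oil: 4.3 cup

Scaling factor: 52/36 = 13/9.
water: 400 g × 13/9 ÷ 28.35 g/oz ≈ 20.4 oz
all-purpose flour: (3 tbsp + 1 tsp = 10/3 tbsp) × 13/9 ÷ 16 tbsp/cup × 125 g/cup ≈ 37.6 g
buttermilk: (2 tbsp + 1 tsp = 7/3 tbsp) × 13/9 × 15 mL/tbsp ≈ 50.6 mL
vegetable oil: 1.5 pint × 13/9 × 2 cup/pint ≈ 4.3 cup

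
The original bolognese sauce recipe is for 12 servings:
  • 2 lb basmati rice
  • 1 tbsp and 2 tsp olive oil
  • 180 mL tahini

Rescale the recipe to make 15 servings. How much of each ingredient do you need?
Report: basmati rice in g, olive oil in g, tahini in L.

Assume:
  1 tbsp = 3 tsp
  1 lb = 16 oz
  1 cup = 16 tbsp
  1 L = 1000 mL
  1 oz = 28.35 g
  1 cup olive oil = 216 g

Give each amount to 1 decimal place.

basmati rice: 1134.0 g; olive oil: 28.1 g; tahini: 0.2 L

Scaling factor: 15/12 = 5/4 = 1.25.
basmati rice: 2 lb × 5/4 × 16 oz/lb × 28.35 g/oz = 1134.0 g
olive oil: (1 tbsp + 2 tsp = 5/3 tbsp) × 5/4 ÷ 16 tbsp/cup × 216 g/cup ≈ 28.1 g
tahini: 180 mL × 5/4 ÷ 1000 mL/L ≈ 0.2 L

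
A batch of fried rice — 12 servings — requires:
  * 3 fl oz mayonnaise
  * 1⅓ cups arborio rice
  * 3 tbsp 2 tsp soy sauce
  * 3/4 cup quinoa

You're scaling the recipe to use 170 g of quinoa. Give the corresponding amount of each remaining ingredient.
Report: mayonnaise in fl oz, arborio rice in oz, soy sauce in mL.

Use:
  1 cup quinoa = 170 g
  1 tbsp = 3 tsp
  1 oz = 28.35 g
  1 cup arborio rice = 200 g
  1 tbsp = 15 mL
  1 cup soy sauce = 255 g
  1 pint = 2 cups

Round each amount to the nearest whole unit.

The original recipe has 127.5 g of quinoa, so the scaling factor is 170 ÷ 127.5 = 4/3.
mayonnaise: 3 fl oz × 4/3 = 4 fl oz
arborio rice: 4/3 cup × 4/3 × 200 g/cup ÷ 28.35 g/oz ≈ 13 oz
soy sauce: (3 tbsp + 2 tsp = 11/3 tbsp) × 4/3 × 15 mL/tbsp ≈ 73 mL

mayonnaise: 4 fl oz; arborio rice: 13 oz; soy sauce: 73 mL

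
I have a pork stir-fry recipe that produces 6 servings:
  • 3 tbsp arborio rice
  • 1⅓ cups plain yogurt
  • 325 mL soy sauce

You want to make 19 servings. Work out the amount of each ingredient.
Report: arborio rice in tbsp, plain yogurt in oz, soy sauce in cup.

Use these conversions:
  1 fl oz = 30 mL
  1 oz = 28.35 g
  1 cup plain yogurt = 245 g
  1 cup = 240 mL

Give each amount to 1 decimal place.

arborio rice: 9.5 tbsp; plain yogurt: 36.5 oz; soy sauce: 4.3 cup

Scaling factor: 19/6.
arborio rice: 3 tbsp × 19/6 = 9.5 tbsp
plain yogurt: 4/3 cup × 19/6 × 245 g/cup ÷ 28.35 g/oz ≈ 36.5 oz
soy sauce: 325 mL × 19/6 ÷ 240 mL/cup ≈ 4.3 cup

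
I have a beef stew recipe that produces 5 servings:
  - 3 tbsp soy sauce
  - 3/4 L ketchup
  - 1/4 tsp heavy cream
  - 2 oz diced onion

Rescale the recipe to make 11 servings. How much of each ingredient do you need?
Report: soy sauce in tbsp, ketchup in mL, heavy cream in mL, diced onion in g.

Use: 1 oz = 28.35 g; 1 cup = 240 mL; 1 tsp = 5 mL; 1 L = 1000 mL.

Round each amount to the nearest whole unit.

soy sauce: 7 tbsp; ketchup: 1650 mL; heavy cream: 3 mL; diced onion: 125 g

Scaling factor: 11/5 = 2.2.
soy sauce: 3 tbsp × 11/5 ≈ 7 tbsp
ketchup: 0.75 L × 11/5 × 1000 mL/L = 1650 mL
heavy cream: 0.25 tsp × 11/5 × 5 mL/tsp ≈ 3 mL
diced onion: 2 oz × 11/5 × 28.35 g/oz ≈ 125 g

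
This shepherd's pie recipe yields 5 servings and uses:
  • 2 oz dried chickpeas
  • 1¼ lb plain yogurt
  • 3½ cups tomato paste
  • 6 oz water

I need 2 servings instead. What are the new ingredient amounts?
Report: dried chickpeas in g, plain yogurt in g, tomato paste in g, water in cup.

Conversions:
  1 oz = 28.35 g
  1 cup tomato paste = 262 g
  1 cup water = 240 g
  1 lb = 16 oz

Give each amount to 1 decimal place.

dried chickpeas: 22.7 g; plain yogurt: 226.8 g; tomato paste: 366.8 g; water: 0.3 cup

Scaling factor: 2/5 = 0.4.
dried chickpeas: 2 oz × 2/5 × 28.35 g/oz ≈ 22.7 g
plain yogurt: 1.25 lb × 2/5 × 16 oz/lb × 28.35 g/oz = 226.8 g
tomato paste: 3.5 cup × 2/5 × 262 g/cup = 366.8 g
water: 6 oz × 2/5 × 28.35 g/oz ÷ 240 g/cup ≈ 0.3 cup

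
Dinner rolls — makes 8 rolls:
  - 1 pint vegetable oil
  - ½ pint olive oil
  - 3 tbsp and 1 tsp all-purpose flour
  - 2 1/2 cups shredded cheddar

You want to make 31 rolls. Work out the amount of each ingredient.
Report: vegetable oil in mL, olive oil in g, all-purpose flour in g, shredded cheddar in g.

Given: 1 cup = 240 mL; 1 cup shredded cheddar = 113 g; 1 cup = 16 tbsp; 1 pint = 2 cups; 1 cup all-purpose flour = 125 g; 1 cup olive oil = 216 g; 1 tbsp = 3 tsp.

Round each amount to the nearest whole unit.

Scaling factor: 31/8 = 3.875.
vegetable oil: 1 pint × 31/8 × 2 cup/pint × 240 mL/cup = 1860 mL
olive oil: 0.5 pint × 31/8 × 2 cup/pint × 216 g/cup = 837 g
all-purpose flour: (3 tbsp + 1 tsp = 10/3 tbsp) × 31/8 ÷ 16 tbsp/cup × 125 g/cup ≈ 101 g
shredded cheddar: 2.5 cup × 31/8 × 113 g/cup ≈ 1095 g

vegetable oil: 1860 mL; olive oil: 837 g; all-purpose flour: 101 g; shredded cheddar: 1095 g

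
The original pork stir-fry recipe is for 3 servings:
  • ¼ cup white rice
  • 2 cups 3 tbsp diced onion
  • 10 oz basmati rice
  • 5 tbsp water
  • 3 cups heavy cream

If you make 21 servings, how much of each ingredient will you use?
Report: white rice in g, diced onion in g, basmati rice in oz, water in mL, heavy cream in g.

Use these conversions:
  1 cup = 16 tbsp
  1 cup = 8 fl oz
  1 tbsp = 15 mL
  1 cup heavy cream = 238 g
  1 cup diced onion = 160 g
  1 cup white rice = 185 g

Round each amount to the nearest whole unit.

Scaling factor: 21/3 = 7.
white rice: 0.25 cup × 7 × 185 g/cup ≈ 324 g
diced onion: (2 cup + 3 tbsp = 2.1875 cup) × 7 × 160 g/cup = 2450 g
basmati rice: 10 oz × 7 = 70 oz
water: 5 tbsp × 7 × 15 mL/tbsp = 525 mL
heavy cream: 3 cup × 7 × 238 g/cup = 4998 g

white rice: 324 g; diced onion: 2450 g; basmati rice: 70 oz; water: 525 mL; heavy cream: 4998 g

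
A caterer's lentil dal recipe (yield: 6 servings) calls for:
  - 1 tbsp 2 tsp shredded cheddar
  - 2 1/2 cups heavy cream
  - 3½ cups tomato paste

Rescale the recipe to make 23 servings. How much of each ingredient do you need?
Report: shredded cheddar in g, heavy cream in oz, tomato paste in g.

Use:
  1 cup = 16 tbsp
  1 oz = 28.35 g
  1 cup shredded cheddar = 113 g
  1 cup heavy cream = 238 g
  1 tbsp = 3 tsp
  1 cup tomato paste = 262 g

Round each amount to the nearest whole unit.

shredded cheddar: 45 g; heavy cream: 80 oz; tomato paste: 3515 g

Scaling factor: 23/6.
shredded cheddar: (1 tbsp + 2 tsp = 5/3 tbsp) × 23/6 ÷ 16 tbsp/cup × 113 g/cup ≈ 45 g
heavy cream: 2.5 cup × 23/6 × 238 g/cup ÷ 28.35 g/oz ≈ 80 oz
tomato paste: 3.5 cup × 23/6 × 262 g/cup ≈ 3515 g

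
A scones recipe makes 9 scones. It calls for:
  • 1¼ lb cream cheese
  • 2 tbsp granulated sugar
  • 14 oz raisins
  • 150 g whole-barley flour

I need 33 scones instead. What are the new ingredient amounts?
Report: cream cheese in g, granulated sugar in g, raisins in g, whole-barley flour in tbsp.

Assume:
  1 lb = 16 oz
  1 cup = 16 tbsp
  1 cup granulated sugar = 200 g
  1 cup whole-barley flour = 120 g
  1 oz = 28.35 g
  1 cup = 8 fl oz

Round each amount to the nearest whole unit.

cream cheese: 2079 g; granulated sugar: 92 g; raisins: 1455 g; whole-barley flour: 73 tbsp

Scaling factor: 33/9 = 11/3.
cream cheese: 1.25 lb × 11/3 × 16 oz/lb × 28.35 g/oz = 2079 g
granulated sugar: 2 tbsp × 11/3 ÷ 16 tbsp/cup × 200 g/cup ≈ 92 g
raisins: 14 oz × 11/3 × 28.35 g/oz ≈ 1455 g
whole-barley flour: 150 g × 11/3 ÷ 120 g/cup × 16 tbsp/cup ≈ 73 tbsp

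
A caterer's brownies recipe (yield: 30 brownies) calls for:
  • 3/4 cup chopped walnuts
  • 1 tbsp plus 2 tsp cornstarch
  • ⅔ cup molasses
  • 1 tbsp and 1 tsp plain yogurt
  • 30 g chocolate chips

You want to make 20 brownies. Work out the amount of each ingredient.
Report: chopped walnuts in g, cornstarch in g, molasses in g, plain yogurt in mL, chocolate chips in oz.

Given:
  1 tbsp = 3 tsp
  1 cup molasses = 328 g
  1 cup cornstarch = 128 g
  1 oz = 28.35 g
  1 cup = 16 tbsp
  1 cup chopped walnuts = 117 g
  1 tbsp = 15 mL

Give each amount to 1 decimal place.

Scaling factor: 20/30 = 2/3.
chopped walnuts: 0.75 cup × 2/3 × 117 g/cup = 58.5 g
cornstarch: (1 tbsp + 2 tsp = 5/3 tbsp) × 2/3 ÷ 16 tbsp/cup × 128 g/cup ≈ 8.9 g
molasses: 2/3 cup × 2/3 × 328 g/cup ≈ 145.8 g
plain yogurt: (1 tbsp + 1 tsp = 4/3 tbsp) × 2/3 × 15 mL/tbsp ≈ 13.3 mL
chocolate chips: 30 g × 2/3 ÷ 28.35 g/oz ≈ 0.7 oz

chopped walnuts: 58.5 g; cornstarch: 8.9 g; molasses: 145.8 g; plain yogurt: 13.3 mL; chocolate chips: 0.7 oz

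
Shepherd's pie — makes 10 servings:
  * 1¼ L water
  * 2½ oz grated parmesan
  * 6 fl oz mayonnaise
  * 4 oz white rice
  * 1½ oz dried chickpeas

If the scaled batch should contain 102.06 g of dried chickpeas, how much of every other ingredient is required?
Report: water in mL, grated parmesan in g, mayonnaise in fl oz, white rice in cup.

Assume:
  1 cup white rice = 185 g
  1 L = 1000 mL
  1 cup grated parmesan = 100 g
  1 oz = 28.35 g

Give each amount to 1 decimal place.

water: 3000.0 mL; grated parmesan: 170.1 g; mayonnaise: 14.4 fl oz; white rice: 1.5 cup

The original recipe has 42.525 g of dried chickpeas, so the scaling factor is 102.06 ÷ 42.525 = 12/5 = 2.4.
water: 1.25 L × 12/5 × 1000 mL/L = 3000.0 mL
grated parmesan: 2.5 oz × 12/5 × 28.35 g/oz = 170.1 g
mayonnaise: 6 fl oz × 12/5 = 14.4 fl oz
white rice: 4 oz × 12/5 × 28.35 g/oz ÷ 185 g/cup ≈ 1.5 cup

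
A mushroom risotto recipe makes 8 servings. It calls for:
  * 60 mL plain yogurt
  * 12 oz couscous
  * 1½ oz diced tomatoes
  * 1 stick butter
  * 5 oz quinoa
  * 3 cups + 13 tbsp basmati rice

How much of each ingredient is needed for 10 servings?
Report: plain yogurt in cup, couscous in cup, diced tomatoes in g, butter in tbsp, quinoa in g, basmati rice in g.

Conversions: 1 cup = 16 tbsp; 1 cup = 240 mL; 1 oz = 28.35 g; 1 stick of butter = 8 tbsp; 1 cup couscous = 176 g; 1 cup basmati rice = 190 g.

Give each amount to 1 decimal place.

plain yogurt: 0.3 cup; couscous: 2.4 cup; diced tomatoes: 53.2 g; butter: 10.0 tbsp; quinoa: 177.2 g; basmati rice: 905.5 g

Scaling factor: 10/8 = 5/4 = 1.25.
plain yogurt: 60 mL × 5/4 ÷ 240 mL/cup ≈ 0.3 cup
couscous: 12 oz × 5/4 × 28.35 g/oz ÷ 176 g/cup ≈ 2.4 cup
diced tomatoes: 1.5 oz × 5/4 × 28.35 g/oz ≈ 53.2 g
butter: 1 stick × 5/4 × 8 tbsp/stick = 10.0 tbsp
quinoa: 5 oz × 5/4 × 28.35 g/oz ≈ 177.2 g
basmati rice: (3 cup + 13 tbsp = 3.8125 cup) × 5/4 × 190 g/cup ≈ 905.5 g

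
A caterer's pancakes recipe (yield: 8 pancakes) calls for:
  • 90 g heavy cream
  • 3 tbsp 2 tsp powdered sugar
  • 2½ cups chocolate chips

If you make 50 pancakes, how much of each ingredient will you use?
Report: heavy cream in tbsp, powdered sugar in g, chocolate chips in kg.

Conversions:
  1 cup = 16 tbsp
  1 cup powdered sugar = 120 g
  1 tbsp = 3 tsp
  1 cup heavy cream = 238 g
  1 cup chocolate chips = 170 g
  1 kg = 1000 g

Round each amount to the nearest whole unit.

heavy cream: 38 tbsp; powdered sugar: 172 g; chocolate chips: 3 kg

Scaling factor: 50/8 = 25/4 = 6.25.
heavy cream: 90 g × 25/4 ÷ 238 g/cup × 16 tbsp/cup ≈ 38 tbsp
powdered sugar: (3 tbsp + 2 tsp = 11/3 tbsp) × 25/4 ÷ 16 tbsp/cup × 120 g/cup ≈ 172 g
chocolate chips: 2.5 cup × 25/4 × 170 g/cup ÷ 1000 g/kg ≈ 3 kg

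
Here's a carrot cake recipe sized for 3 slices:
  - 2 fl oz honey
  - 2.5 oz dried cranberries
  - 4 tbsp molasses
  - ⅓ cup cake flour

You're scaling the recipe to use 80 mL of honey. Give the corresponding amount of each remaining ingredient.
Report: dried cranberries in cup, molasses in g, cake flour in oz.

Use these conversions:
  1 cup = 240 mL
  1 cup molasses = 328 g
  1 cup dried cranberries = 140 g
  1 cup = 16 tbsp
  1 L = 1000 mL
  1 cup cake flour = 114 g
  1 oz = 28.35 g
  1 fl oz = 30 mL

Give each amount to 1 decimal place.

The original recipe has 60 mL of honey, so the scaling factor is 80 ÷ 60 = 4/3.
dried cranberries: 2.5 oz × 4/3 × 28.35 g/oz ÷ 140 g/cup ≈ 0.7 cup
molasses: 4 tbsp × 4/3 ÷ 16 tbsp/cup × 328 g/cup ≈ 109.3 g
cake flour: 1/3 cup × 4/3 × 114 g/cup ÷ 28.35 g/oz ≈ 1.8 oz

dried cranberries: 0.7 cup; molasses: 109.3 g; cake flour: 1.8 oz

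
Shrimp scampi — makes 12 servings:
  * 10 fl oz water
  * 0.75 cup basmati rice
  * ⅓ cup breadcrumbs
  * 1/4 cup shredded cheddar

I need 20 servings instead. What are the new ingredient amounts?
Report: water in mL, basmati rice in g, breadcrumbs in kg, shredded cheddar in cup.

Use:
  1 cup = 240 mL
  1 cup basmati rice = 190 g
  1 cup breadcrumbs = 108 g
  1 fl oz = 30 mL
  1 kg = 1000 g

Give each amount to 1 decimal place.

Scaling factor: 20/12 = 5/3.
water: 10 fl oz × 5/3 × 30 mL/fl oz = 500.0 mL
basmati rice: 0.75 cup × 5/3 × 190 g/cup = 237.5 g
breadcrumbs: 1/3 cup × 5/3 × 108 g/cup ÷ 1000 g/kg ≈ 0.1 kg
shredded cheddar: 0.25 cup × 5/3 ≈ 0.4 cup

water: 500.0 mL; basmati rice: 237.5 g; breadcrumbs: 0.1 kg; shredded cheddar: 0.4 cup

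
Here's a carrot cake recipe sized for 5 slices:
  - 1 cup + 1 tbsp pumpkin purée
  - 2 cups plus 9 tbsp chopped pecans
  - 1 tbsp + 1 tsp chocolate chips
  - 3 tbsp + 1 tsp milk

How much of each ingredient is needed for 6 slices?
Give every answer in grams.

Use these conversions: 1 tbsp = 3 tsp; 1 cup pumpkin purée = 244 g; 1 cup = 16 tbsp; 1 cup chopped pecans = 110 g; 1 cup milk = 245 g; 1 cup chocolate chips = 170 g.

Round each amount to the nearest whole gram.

Scaling factor: 6/5 = 1.2.
pumpkin purée: (1 cup + 1 tbsp = 1.0625 cup) × 6/5 × 244 g/cup ≈ 311 g
chopped pecans: (2 cup + 9 tbsp = 2.5625 cup) × 6/5 × 110 g/cup ≈ 338 g
chocolate chips: (1 tbsp + 1 tsp = 4/3 tbsp) × 6/5 ÷ 16 tbsp/cup × 170 g/cup = 17 g
milk: (3 tbsp + 1 tsp = 10/3 tbsp) × 6/5 ÷ 16 tbsp/cup × 245 g/cup ≈ 61 g

pumpkin purée: 311 g; chopped pecans: 338 g; chocolate chips: 17 g; milk: 61 g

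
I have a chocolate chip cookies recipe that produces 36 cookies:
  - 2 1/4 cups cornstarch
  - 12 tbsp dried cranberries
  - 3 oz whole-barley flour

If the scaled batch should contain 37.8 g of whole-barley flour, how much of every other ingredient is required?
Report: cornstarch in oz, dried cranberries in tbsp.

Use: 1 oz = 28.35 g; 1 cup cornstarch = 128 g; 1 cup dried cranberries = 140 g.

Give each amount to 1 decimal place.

The original recipe has 85.05 g of whole-barley flour, so the scaling factor is 37.8 ÷ 85.05 = 4/9.
cornstarch: 2.25 cup × 4/9 × 128 g/cup ÷ 28.35 g/oz ≈ 4.5 oz
dried cranberries: 12 tbsp × 4/9 ≈ 5.3 tbsp

cornstarch: 4.5 oz; dried cranberries: 5.3 tbsp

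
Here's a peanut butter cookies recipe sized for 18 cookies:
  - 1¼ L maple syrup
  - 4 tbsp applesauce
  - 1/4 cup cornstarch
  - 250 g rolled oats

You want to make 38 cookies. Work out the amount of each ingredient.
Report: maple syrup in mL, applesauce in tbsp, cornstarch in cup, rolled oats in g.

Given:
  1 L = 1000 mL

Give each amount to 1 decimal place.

Scaling factor: 38/18 = 19/9.
maple syrup: 1.25 L × 19/9 × 1000 mL/L ≈ 2638.9 mL
applesauce: 4 tbsp × 19/9 ≈ 8.4 tbsp
cornstarch: 0.25 cup × 19/9 ≈ 0.5 cup
rolled oats: 250 g × 19/9 ≈ 527.8 g

maple syrup: 2638.9 mL; applesauce: 8.4 tbsp; cornstarch: 0.5 cup; rolled oats: 527.8 g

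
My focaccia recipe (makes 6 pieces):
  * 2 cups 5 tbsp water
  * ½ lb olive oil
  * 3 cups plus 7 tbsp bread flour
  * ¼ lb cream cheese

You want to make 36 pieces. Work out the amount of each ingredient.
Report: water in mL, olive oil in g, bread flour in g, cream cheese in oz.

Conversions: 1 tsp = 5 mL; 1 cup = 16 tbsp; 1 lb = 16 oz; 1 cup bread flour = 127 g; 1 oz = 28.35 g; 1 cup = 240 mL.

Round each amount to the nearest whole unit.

water: 3330 mL; olive oil: 1361 g; bread flour: 2619 g; cream cheese: 24 oz

Scaling factor: 36/6 = 6.
water: (2 cup + 5 tbsp = 2.3125 cup) × 6 × 240 mL/cup = 3330 mL
olive oil: 0.5 lb × 6 × 16 oz/lb × 28.35 g/oz ≈ 1361 g
bread flour: (3 cup + 7 tbsp = 3.4375 cup) × 6 × 127 g/cup ≈ 2619 g
cream cheese: 0.25 lb × 6 × 16 oz/lb = 24 oz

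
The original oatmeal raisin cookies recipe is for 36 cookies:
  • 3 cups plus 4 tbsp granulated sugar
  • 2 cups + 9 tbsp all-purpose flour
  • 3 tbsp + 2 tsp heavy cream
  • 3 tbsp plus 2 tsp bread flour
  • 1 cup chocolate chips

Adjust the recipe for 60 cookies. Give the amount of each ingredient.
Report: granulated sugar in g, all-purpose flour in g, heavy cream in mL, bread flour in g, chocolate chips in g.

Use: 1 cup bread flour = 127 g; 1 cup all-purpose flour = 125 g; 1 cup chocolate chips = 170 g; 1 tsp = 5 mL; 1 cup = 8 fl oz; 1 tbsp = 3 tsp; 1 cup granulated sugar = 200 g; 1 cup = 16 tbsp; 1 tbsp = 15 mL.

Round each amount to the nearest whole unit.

granulated sugar: 1083 g; all-purpose flour: 534 g; heavy cream: 92 mL; bread flour: 49 g; chocolate chips: 283 g

Scaling factor: 60/36 = 5/3.
granulated sugar: (3 cup + 4 tbsp = 3.25 cup) × 5/3 × 200 g/cup ≈ 1083 g
all-purpose flour: (2 cup + 9 tbsp = 2.5625 cup) × 5/3 × 125 g/cup ≈ 534 g
heavy cream: (3 tbsp + 2 tsp = 11/3 tbsp) × 5/3 × 15 mL/tbsp ≈ 92 mL
bread flour: (3 tbsp + 2 tsp = 11/3 tbsp) × 5/3 ÷ 16 tbsp/cup × 127 g/cup ≈ 49 g
chocolate chips: 1 cup × 5/3 × 170 g/cup ≈ 283 g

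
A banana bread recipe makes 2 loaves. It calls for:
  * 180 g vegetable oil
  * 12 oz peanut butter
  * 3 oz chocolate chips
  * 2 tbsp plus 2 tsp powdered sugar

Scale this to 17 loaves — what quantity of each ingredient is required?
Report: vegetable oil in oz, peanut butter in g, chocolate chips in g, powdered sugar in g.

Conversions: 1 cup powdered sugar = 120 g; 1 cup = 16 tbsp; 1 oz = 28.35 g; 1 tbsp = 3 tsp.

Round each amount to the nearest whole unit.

vegetable oil: 54 oz; peanut butter: 2892 g; chocolate chips: 723 g; powdered sugar: 170 g

Scaling factor: 17/2 = 8.5.
vegetable oil: 180 g × 17/2 ÷ 28.35 g/oz ≈ 54 oz
peanut butter: 12 oz × 17/2 × 28.35 g/oz ≈ 2892 g
chocolate chips: 3 oz × 17/2 × 28.35 g/oz ≈ 723 g
powdered sugar: (2 tbsp + 2 tsp = 8/3 tbsp) × 17/2 ÷ 16 tbsp/cup × 120 g/cup = 170 g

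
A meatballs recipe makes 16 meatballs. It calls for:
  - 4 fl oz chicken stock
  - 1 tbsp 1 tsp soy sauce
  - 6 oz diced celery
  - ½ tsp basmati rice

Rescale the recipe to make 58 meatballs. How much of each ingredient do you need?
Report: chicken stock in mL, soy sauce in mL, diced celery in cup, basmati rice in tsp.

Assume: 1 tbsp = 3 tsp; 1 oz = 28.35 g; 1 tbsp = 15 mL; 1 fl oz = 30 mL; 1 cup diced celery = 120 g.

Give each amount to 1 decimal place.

chicken stock: 435.0 mL; soy sauce: 72.5 mL; diced celery: 5.1 cup; basmati rice: 1.8 tsp

Scaling factor: 58/16 = 29/8 = 3.625.
chicken stock: 4 fl oz × 29/8 × 30 mL/fl oz = 435.0 mL
soy sauce: (1 tbsp + 1 tsp = 4/3 tbsp) × 29/8 × 15 mL/tbsp = 72.5 mL
diced celery: 6 oz × 29/8 × 28.35 g/oz ÷ 120 g/cup ≈ 5.1 cup
basmati rice: 0.5 tsp × 29/8 ≈ 1.8 tsp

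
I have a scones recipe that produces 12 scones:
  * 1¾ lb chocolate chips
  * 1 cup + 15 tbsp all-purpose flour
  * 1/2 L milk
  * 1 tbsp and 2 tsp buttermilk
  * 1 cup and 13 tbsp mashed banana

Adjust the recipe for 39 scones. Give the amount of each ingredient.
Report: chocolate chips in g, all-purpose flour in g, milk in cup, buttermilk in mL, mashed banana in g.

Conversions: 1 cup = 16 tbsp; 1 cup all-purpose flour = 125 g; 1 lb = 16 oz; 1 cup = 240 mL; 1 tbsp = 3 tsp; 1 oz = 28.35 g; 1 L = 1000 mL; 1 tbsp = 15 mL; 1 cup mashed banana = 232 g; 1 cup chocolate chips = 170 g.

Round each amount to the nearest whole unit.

chocolate chips: 2580 g; all-purpose flour: 787 g; milk: 7 cup; buttermilk: 81 mL; mashed banana: 1367 g

Scaling factor: 39/12 = 13/4 = 3.25.
chocolate chips: 1.75 lb × 13/4 × 16 oz/lb × 28.35 g/oz ≈ 2580 g
all-purpose flour: (1 cup + 15 tbsp = 1.9375 cup) × 13/4 × 125 g/cup ≈ 787 g
milk: 0.5 L × 13/4 × 1000 mL/L ÷ 240 mL/cup ≈ 7 cup
buttermilk: (1 tbsp + 2 tsp = 5/3 tbsp) × 13/4 × 15 mL/tbsp ≈ 81 mL
mashed banana: (1 cup + 13 tbsp = 1.8125 cup) × 13/4 × 232 g/cup ≈ 1367 g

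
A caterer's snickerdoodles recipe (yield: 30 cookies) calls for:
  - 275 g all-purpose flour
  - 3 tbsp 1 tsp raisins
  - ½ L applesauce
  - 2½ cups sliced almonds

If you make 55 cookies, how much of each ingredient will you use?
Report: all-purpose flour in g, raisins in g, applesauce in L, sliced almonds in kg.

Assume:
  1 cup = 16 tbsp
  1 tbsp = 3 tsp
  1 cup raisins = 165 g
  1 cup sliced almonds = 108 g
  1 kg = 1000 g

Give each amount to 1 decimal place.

Scaling factor: 55/30 = 11/6.
all-purpose flour: 275 g × 11/6 ≈ 504.2 g
raisins: (3 tbsp + 1 tsp = 10/3 tbsp) × 11/6 ÷ 16 tbsp/cup × 165 g/cup ≈ 63.0 g
applesauce: 0.5 L × 11/6 ≈ 0.9 L
sliced almonds: 2.5 cup × 11/6 × 108 g/cup ÷ 1000 g/kg ≈ 0.5 kg

all-purpose flour: 504.2 g; raisins: 63.0 g; applesauce: 0.9 L; sliced almonds: 0.5 kg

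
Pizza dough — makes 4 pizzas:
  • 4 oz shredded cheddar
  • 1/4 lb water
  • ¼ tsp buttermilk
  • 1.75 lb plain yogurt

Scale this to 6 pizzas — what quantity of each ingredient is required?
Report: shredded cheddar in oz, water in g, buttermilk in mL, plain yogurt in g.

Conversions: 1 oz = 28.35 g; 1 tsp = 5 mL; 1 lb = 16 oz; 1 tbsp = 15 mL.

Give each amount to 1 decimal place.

Scaling factor: 6/4 = 3/2 = 1.5.
shredded cheddar: 4 oz × 3/2 = 6.0 oz
water: 0.25 lb × 3/2 × 16 oz/lb × 28.35 g/oz = 170.1 g
buttermilk: 0.25 tsp × 3/2 × 5 mL/tsp ≈ 1.9 mL
plain yogurt: 1.75 lb × 3/2 × 16 oz/lb × 28.35 g/oz = 1190.7 g

shredded cheddar: 6.0 oz; water: 170.1 g; buttermilk: 1.9 mL; plain yogurt: 1190.7 g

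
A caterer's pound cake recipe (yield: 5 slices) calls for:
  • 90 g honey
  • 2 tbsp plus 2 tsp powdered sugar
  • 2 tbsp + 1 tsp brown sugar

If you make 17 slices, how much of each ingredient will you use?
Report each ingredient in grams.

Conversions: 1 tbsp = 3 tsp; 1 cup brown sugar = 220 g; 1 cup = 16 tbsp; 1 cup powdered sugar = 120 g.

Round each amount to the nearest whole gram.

honey: 306 g; powdered sugar: 68 g; brown sugar: 109 g

Scaling factor: 17/5 = 3.4.
honey: 90 g × 17/5 = 306 g
powdered sugar: (2 tbsp + 2 tsp = 8/3 tbsp) × 17/5 ÷ 16 tbsp/cup × 120 g/cup = 68 g
brown sugar: (2 tbsp + 1 tsp = 7/3 tbsp) × 17/5 ÷ 16 tbsp/cup × 220 g/cup ≈ 109 g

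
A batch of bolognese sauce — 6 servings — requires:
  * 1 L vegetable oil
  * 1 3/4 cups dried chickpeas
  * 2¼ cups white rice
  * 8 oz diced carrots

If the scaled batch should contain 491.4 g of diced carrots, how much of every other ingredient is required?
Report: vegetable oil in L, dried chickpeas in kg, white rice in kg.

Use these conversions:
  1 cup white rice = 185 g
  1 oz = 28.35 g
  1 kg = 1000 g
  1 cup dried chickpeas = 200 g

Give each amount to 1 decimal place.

The original recipe has 226.8 g of diced carrots, so the scaling factor is 491.4 ÷ 226.8 = 13/6.
vegetable oil: 1 L × 13/6 ≈ 2.2 L
dried chickpeas: 1.75 cup × 13/6 × 200 g/cup ÷ 1000 g/kg ≈ 0.8 kg
white rice: 2.25 cup × 13/6 × 185 g/cup ÷ 1000 g/kg ≈ 0.9 kg

vegetable oil: 2.2 L; dried chickpeas: 0.8 kg; white rice: 0.9 kg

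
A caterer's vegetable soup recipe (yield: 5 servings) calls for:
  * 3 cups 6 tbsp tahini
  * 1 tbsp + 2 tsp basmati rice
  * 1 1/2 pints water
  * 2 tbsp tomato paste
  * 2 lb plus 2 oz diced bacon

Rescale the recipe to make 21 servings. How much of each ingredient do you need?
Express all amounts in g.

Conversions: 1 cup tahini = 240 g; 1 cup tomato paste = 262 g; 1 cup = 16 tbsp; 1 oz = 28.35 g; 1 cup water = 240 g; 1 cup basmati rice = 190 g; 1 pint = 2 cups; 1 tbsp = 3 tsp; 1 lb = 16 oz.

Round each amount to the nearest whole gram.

tahini: 3402 g; basmati rice: 83 g; water: 3024 g; tomato paste: 138 g; diced bacon: 4048 g

Scaling factor: 21/5 = 4.2.
tahini: (3 cup + 6 tbsp = 3.375 cup) × 21/5 × 240 g/cup = 3402 g
basmati rice: (1 tbsp + 2 tsp = 5/3 tbsp) × 21/5 ÷ 16 tbsp/cup × 190 g/cup ≈ 83 g
water: 1.5 pint × 21/5 × 2 cup/pint × 240 g/cup = 3024 g
tomato paste: 2 tbsp × 21/5 ÷ 16 tbsp/cup × 262 g/cup ≈ 138 g
diced bacon: (2 lb + 2 oz = 2.125 lb) × 21/5 × 16 oz/lb × 28.35 g/oz ≈ 4048 g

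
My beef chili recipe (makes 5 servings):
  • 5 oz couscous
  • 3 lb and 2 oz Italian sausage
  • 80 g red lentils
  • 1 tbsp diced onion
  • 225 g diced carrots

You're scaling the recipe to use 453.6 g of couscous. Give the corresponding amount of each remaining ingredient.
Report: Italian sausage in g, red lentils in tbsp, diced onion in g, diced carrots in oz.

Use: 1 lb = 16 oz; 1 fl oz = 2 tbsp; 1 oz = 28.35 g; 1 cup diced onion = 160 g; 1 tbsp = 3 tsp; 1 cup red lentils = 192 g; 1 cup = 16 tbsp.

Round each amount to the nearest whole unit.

Italian sausage: 4536 g; red lentils: 21 tbsp; diced onion: 32 g; diced carrots: 25 oz

The original recipe has 141.75 g of couscous, so the scaling factor is 453.6 ÷ 141.75 = 16/5 = 3.2.
Italian sausage: (3 lb + 2 oz = 3.125 lb) × 16/5 × 16 oz/lb × 28.35 g/oz = 4536 g
red lentils: 80 g × 16/5 ÷ 192 g/cup × 16 tbsp/cup ≈ 21 tbsp
diced onion: 1 tbsp × 16/5 ÷ 16 tbsp/cup × 160 g/cup = 32 g
diced carrots: 225 g × 16/5 ÷ 28.35 g/oz ≈ 25 oz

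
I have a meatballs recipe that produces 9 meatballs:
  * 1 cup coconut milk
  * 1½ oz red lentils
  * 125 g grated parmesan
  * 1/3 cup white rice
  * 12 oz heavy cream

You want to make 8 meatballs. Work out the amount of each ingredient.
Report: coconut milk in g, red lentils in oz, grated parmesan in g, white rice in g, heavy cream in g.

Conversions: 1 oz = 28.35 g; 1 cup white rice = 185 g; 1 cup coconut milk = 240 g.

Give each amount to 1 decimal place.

coconut milk: 213.3 g; red lentils: 1.3 oz; grated parmesan: 111.1 g; white rice: 54.8 g; heavy cream: 302.4 g

Scaling factor: 8/9.
coconut milk: 1 cup × 8/9 × 240 g/cup ≈ 213.3 g
red lentils: 1.5 oz × 8/9 ≈ 1.3 oz
grated parmesan: 125 g × 8/9 ≈ 111.1 g
white rice: 1/3 cup × 8/9 × 185 g/cup ≈ 54.8 g
heavy cream: 12 oz × 8/9 × 28.35 g/oz = 302.4 g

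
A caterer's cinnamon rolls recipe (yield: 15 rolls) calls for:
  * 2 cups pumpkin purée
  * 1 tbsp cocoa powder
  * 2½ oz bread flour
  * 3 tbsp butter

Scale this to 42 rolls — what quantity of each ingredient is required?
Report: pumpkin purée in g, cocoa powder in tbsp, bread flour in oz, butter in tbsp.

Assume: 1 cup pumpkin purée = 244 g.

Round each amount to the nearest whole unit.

Scaling factor: 42/15 = 14/5 = 2.8.
pumpkin purée: 2 cup × 14/5 × 244 g/cup ≈ 1366 g
cocoa powder: 1 tbsp × 14/5 ≈ 3 tbsp
bread flour: 2.5 oz × 14/5 = 7 oz
butter: 3 tbsp × 14/5 ≈ 8 tbsp

pumpkin purée: 1366 g; cocoa powder: 3 tbsp; bread flour: 7 oz; butter: 8 tbsp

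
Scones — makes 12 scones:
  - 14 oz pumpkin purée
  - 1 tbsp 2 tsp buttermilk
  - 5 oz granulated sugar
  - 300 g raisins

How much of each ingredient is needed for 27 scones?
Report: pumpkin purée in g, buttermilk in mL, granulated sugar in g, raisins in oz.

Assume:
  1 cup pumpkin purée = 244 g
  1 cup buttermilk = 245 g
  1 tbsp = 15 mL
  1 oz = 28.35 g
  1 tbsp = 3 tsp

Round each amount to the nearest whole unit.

pumpkin purée: 893 g; buttermilk: 56 mL; granulated sugar: 319 g; raisins: 24 oz

Scaling factor: 27/12 = 9/4 = 2.25.
pumpkin purée: 14 oz × 9/4 × 28.35 g/oz ≈ 893 g
buttermilk: (1 tbsp + 2 tsp = 5/3 tbsp) × 9/4 × 15 mL/tbsp ≈ 56 mL
granulated sugar: 5 oz × 9/4 × 28.35 g/oz ≈ 319 g
raisins: 300 g × 9/4 ÷ 28.35 g/oz ≈ 24 oz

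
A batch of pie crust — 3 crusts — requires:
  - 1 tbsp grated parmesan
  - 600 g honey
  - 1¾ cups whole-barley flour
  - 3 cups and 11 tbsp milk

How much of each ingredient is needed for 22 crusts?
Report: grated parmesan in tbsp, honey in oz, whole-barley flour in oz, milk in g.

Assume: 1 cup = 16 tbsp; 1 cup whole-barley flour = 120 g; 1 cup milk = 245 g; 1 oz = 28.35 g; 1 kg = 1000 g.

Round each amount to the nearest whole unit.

grated parmesan: 7 tbsp; honey: 155 oz; whole-barley flour: 54 oz; milk: 6625 g

Scaling factor: 22/3.
grated parmesan: 1 tbsp × 22/3 ≈ 7 tbsp
honey: 600 g × 22/3 ÷ 28.35 g/oz ≈ 155 oz
whole-barley flour: 1.75 cup × 22/3 × 120 g/cup ÷ 28.35 g/oz ≈ 54 oz
milk: (3 cup + 11 tbsp = 3.6875 cup) × 22/3 × 245 g/cup ≈ 6625 g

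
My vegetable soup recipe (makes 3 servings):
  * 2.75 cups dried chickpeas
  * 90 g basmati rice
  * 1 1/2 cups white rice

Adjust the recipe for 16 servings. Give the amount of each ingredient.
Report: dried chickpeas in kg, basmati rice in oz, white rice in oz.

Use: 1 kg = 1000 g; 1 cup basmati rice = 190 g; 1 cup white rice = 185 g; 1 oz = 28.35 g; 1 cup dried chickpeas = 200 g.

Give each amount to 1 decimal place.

Scaling factor: 16/3.
dried chickpeas: 2.75 cup × 16/3 × 200 g/cup ÷ 1000 g/kg ≈ 2.9 kg
basmati rice: 90 g × 16/3 ÷ 28.35 g/oz ≈ 16.9 oz
white rice: 1.5 cup × 16/3 × 185 g/cup ÷ 28.35 g/oz ≈ 52.2 oz

dried chickpeas: 2.9 kg; basmati rice: 16.9 oz; white rice: 52.2 oz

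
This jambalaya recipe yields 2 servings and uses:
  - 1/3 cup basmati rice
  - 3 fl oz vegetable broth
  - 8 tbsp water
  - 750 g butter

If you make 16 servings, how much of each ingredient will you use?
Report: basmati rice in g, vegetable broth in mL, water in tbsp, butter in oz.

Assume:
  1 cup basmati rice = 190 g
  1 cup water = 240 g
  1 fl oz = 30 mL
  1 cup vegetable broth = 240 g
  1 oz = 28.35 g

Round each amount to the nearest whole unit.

Scaling factor: 16/2 = 8.
basmati rice: 1/3 cup × 8 × 190 g/cup ≈ 507 g
vegetable broth: 3 fl oz × 8 × 30 mL/fl oz = 720 mL
water: 8 tbsp × 8 = 64 tbsp
butter: 750 g × 8 ÷ 28.35 g/oz ≈ 212 oz

basmati rice: 507 g; vegetable broth: 720 mL; water: 64 tbsp; butter: 212 oz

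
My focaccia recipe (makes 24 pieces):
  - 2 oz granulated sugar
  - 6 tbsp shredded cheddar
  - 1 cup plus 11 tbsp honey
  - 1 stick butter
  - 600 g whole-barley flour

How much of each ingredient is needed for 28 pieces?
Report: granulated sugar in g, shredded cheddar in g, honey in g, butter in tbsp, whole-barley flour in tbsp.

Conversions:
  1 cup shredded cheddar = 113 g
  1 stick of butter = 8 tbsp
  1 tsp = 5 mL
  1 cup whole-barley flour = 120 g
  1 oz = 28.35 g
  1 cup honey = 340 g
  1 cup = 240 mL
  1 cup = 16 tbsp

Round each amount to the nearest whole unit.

granulated sugar: 66 g; shredded cheddar: 49 g; honey: 669 g; butter: 9 tbsp; whole-barley flour: 93 tbsp

Scaling factor: 28/24 = 7/6.
granulated sugar: 2 oz × 7/6 × 28.35 g/oz ≈ 66 g
shredded cheddar: 6 tbsp × 7/6 ÷ 16 tbsp/cup × 113 g/cup ≈ 49 g
honey: (1 cup + 11 tbsp = 1.6875 cup) × 7/6 × 340 g/cup ≈ 669 g
butter: 1 stick × 7/6 × 8 tbsp/stick ≈ 9 tbsp
whole-barley flour: 600 g × 7/6 ÷ 120 g/cup × 16 tbsp/cup ≈ 93 tbsp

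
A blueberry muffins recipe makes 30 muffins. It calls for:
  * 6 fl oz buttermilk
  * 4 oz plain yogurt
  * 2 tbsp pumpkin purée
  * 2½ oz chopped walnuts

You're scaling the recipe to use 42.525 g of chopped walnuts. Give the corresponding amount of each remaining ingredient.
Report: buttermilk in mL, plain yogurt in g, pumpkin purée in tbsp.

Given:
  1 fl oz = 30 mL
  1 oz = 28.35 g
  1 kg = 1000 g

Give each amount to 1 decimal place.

buttermilk: 108.0 mL; plain yogurt: 68.0 g; pumpkin purée: 1.2 tbsp

The original recipe has 70.875 g of chopped walnuts, so the scaling factor is 42.525 ÷ 70.875 = 3/5 = 0.6.
buttermilk: 6 fl oz × 3/5 × 30 mL/fl oz = 108.0 mL
plain yogurt: 4 oz × 3/5 × 28.35 g/oz ≈ 68.0 g
pumpkin purée: 2 tbsp × 3/5 = 1.2 tbsp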